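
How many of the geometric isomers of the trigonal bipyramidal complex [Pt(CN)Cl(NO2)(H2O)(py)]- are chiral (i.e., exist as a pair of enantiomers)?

10

A trigonal bipyramid has two axial and three equatorial sites, which are chemically inequivalent.
Exhaustive case analysis gives 10 geometric isomers.
Of these, 10 lack any improper symmetry element and so occur as enantiomeric pairs, giving 10 + 10 = 20 stereoisomers in total.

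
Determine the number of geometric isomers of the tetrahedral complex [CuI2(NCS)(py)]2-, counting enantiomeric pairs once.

All four vertices of a tetrahedron are equivalent and mutually adjacent, so cis/trans isomerism cannot arise.
Only one geometric arrangement is possible.

1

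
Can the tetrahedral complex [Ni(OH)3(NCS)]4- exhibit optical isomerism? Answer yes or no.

no

In a tetrahedral complex all four positions are equivalent and every pair of ligands is adjacent — there is no cis/trans distinction.
Only one geometric arrangement is possible.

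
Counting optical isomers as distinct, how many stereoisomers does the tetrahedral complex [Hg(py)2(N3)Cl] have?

All four vertices of a tetrahedron are equivalent and mutually adjacent, so cis/trans isomerism cannot arise.
Only one geometric arrangement is possible.

1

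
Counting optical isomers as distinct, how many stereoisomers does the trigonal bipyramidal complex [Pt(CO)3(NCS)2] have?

In a trigonal bipyramid the two axial positions differ from the three equatorial ones.
Systematic placement gives 3 geometric isomers: NCS both equatorial; NCS one axial, one equatorial; NCS both axial.
Each arrangement has an internal mirror plane or centre of symmetry, so none is chiral.

3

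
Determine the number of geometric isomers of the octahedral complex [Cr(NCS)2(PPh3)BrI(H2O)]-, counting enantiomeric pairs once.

Placing the ligands in turn and identifying arrangements related by rotation or reflection leaves 9 distinct geometric isomers.

9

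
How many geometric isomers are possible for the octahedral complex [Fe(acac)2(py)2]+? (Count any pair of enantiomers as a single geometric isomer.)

An octahedron has six vertices in three trans pairs; every non-trans pair is cis.
Each acac is bidentate and must span two cis positions.
The distinct arrangements are (2 in all): py trans; py cis (chiral).

2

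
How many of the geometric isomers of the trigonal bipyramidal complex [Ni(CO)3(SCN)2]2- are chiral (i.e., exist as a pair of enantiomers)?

There are 3 geometric isomers: SCN both equatorial; SCN one axial, one equatorial; SCN both axial.
Each arrangement has an internal mirror plane or centre of symmetry, so none is chiral.

0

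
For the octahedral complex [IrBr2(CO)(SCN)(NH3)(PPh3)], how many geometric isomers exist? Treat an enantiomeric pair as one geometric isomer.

9

Exhaustive case analysis gives 9 geometric isomers.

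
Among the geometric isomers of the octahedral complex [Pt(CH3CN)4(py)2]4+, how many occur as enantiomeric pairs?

Systematic placement gives 2 geometric isomers: py trans; py cis.
Each arrangement has an internal mirror plane or centre of symmetry, so none is chiral.

0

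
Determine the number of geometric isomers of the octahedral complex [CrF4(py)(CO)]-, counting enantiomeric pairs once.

Systematic placement gives 2 geometric isomers: py and CO mutually cis; py and CO mutually trans.

2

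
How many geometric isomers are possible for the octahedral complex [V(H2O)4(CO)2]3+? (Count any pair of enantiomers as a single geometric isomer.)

2

An octahedron has six vertices in three trans pairs; every non-trans pair is cis.
There are 2 geometric isomers: CO trans; CO cis.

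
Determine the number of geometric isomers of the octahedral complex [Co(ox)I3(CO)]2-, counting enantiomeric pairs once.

Each ox is bidentate and must span two cis positions.
The distinct arrangements are (2 in all): I fac; I mer.

2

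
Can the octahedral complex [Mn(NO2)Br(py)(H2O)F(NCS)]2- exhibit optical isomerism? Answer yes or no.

In an octahedral complex each vertex has one trans partner and four cis neighbours.
Placing the ligands in turn and identifying arrangements related by rotation or reflection leaves 15 distinct geometric isomers.
Of these, 15 lack any improper symmetry element and so occur as enantiomeric pairs, giving 15 + 15 = 30 stereoisomers in total.

yes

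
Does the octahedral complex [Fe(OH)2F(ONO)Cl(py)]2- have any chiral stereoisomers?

yes

In an octahedral complex each vertex has one trans partner and four cis neighbours.
Systematic enumeration (placing each ligand type in turn and discarding arrangements equivalent by rotation or reflection) gives 9 geometric isomers.
Of these, 6 lack any improper symmetry element and so occur as enantiomeric pairs, giving 9 + 6 = 15 stereoisomers in total.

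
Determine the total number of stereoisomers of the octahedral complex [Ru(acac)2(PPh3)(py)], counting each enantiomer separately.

3

The six octahedral sites form three mutually perpendicular trans pairs.
Each acac is bidentate and must span two cis positions.
The distinct arrangements are (2 in all): PPh3 and py mutually cis (chiral); PPh3 and py mutually trans.
One of these lacks any improper symmetry element and so occurs as an enantiomeric pair, giving 2 + 1 = 3 stereoisomers in total.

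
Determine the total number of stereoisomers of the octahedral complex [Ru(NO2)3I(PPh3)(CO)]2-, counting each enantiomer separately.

The distinct arrangements are (4 in all): NO2 mer (3 arrangements); NO2 fac (chiral).
One of these lacks any improper symmetry element and so occurs as an enantiomeric pair, giving 4 + 1 = 5 stereoisomers in total.

5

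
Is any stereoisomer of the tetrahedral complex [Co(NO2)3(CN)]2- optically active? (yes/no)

no

All four vertices of a tetrahedron are equivalent and mutually adjacent, so cis/trans isomerism cannot arise.
Only one geometric arrangement is possible.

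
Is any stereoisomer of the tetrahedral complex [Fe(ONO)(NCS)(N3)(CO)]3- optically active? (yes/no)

In a tetrahedral complex all four positions are equivalent and every pair of ligands is adjacent — there is no cis/trans distinction.
Only one geometric arrangement is possible; it has no improper symmetry element, so it exists as a pair of enantiomers (2 stereoisomers).

yes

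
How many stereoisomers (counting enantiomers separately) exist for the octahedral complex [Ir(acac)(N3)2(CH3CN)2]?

In an octahedral complex each vertex has one trans partner and four cis neighbours.
Each acac is bidentate and must span two cis positions.
Systematic placement gives 3 geometric isomers: N3 cis, CH3CN trans; N3 cis, CH3CN cis (chiral); N3 trans, CH3CN cis.
One of these lacks any improper symmetry element and so occurs as an enantiomeric pair, giving 3 + 1 = 4 stereoisomers in total.

4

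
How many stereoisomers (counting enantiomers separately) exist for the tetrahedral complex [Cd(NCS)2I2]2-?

Only one geometric arrangement is possible.

1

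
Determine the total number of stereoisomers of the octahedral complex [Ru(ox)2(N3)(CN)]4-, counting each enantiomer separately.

3

Each ox is bidentate and must span two cis positions.
The distinct arrangements are (2 in all): N3 and CN mutually trans; N3 and CN mutually cis (chiral).
One of these lacks any improper symmetry element and so occurs as an enantiomeric pair, giving 2 + 1 = 3 stereoisomers in total.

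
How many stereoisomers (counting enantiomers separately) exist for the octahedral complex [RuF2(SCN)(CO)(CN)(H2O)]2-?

15

An octahedron has six vertices in three trans pairs; every non-trans pair is cis.
Systematic enumeration (placing each ligand type in turn and discarding arrangements equivalent by rotation or reflection) gives 9 geometric isomers.
Of these, 6 lack any improper symmetry element and so occur as enantiomeric pairs, giving 9 + 6 = 15 stereoisomers in total.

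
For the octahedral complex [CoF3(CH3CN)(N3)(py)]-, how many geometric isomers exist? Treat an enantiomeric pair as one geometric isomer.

The six octahedral sites form three mutually perpendicular trans pairs.
The distinct arrangements are (4 in all): F mer (3 arrangements); F fac (chiral).

4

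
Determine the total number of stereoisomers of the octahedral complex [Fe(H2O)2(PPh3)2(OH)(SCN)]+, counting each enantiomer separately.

8

In an octahedral complex each vertex has one trans partner and four cis neighbours.
Working through the distinct placements yields 6 geometric isomers: H2O trans, PPh3 cis; H2O trans, PPh3 trans; H2O cis, PPh3 cis (3 arrangements, 2 chiral); H2O cis, PPh3 trans.
Of these, 2 lack any improper symmetry element and so occur as enantiomeric pairs, giving 6 + 2 = 8 stereoisomers in total.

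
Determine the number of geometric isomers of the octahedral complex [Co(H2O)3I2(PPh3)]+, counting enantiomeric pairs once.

The six octahedral sites form three mutually perpendicular trans pairs.
Working through the distinct placements yields 3 geometric isomers: H2O mer, I cis; H2O mer, I trans; H2O fac, I cis.

3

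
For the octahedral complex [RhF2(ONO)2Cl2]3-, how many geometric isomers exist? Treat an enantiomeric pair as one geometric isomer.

5

Systematic placement gives 5 geometric isomers: F trans, ONO trans, Cl trans; F cis, ONO cis, Cl trans; F cis, ONO trans, Cl cis; F cis, ONO cis, Cl cis (chiral); F trans, ONO cis, Cl cis.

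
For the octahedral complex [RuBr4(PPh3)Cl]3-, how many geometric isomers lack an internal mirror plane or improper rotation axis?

0

An octahedron has six vertices in three trans pairs; every non-trans pair is cis.
Working through the distinct placements yields 2 geometric isomers: PPh3 and Cl mutually trans; PPh3 and Cl mutually cis.
Each arrangement has an internal mirror plane or centre of symmetry, so none is chiral.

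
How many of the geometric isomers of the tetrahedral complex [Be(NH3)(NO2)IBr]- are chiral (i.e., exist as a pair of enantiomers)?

1

All four vertices of a tetrahedron are equivalent and mutually adjacent, so cis/trans isomerism cannot arise.
Only one geometric arrangement is possible; it has no improper symmetry element, so it exists as a pair of enantiomers (2 stereoisomers).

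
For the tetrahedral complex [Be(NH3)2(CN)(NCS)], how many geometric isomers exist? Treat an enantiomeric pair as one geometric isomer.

1

Only one geometric arrangement is possible.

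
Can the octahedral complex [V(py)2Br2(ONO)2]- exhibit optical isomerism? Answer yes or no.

yes

In an octahedral complex each vertex has one trans partner and four cis neighbours.
Working through the distinct placements yields 5 geometric isomers: py trans, Br trans, ONO trans; py cis, Br trans, ONO cis; py trans, Br cis, ONO cis; py cis, Br cis, ONO cis (chiral); py cis, Br cis, ONO trans.
One of these lacks any improper symmetry element and so occurs as an enantiomeric pair, giving 5 + 1 = 6 stereoisomers in total.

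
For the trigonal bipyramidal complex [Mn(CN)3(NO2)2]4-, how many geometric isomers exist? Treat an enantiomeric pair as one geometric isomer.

In a trigonal bipyramid the two axial positions differ from the three equatorial ones.
The distinct arrangements are (3 in all): NO2 both equatorial; NO2 one axial, one equatorial; NO2 both axial.

3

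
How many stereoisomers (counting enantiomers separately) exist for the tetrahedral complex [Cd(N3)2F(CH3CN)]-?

1

All four vertices of a tetrahedron are equivalent and mutually adjacent, so cis/trans isomerism cannot arise.
Only one geometric arrangement is possible.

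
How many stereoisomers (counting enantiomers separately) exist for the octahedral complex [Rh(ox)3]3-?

2

The six octahedral sites form three mutually perpendicular trans pairs.
Each ox is bidentate and must span two cis positions.
Only one geometric arrangement is possible; it has no improper symmetry element, so it exists as a pair of enantiomers (2 stereoisomers).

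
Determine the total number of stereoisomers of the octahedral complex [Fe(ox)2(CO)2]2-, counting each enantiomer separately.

3

The six octahedral sites form three mutually perpendicular trans pairs.
Each ox is bidentate and must span two cis positions.
There are 2 geometric isomers: CO trans; CO cis (chiral).
One of these lacks any improper symmetry element and so occurs as an enantiomeric pair, giving 2 + 1 = 3 stereoisomers in total.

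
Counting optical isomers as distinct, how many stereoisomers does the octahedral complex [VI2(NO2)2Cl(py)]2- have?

The six octahedral sites form three mutually perpendicular trans pairs.
There are 6 geometric isomers: I cis, NO2 cis (3 arrangements, 2 chiral); I cis, NO2 trans; I trans, NO2 cis; I trans, NO2 trans.
Of these, 2 lack any improper symmetry element and so occur as enantiomeric pairs, giving 6 + 2 = 8 stereoisomers in total.

8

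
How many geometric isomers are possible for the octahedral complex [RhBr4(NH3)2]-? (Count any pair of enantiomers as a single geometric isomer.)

2

In an octahedral complex each vertex has one trans partner and four cis neighbours.
The distinct arrangements are (2 in all): NH3 trans; NH3 cis.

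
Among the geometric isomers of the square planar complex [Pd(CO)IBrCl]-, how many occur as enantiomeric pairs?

In a square planar complex each vertex has one trans partner and two cis neighbours.
Working through the distinct placements yields 3 geometric isomers: (Br/Cl trans, CO/I trans); (Br/I trans, CO/Cl trans); (Br/CO trans, Cl/I trans).
Each arrangement has an internal mirror plane or centre of symmetry, so none is chiral.

0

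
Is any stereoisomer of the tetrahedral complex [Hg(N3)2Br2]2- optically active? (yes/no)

no

All four vertices of a tetrahedron are equivalent and mutually adjacent, so cis/trans isomerism cannot arise.
Only one geometric arrangement is possible.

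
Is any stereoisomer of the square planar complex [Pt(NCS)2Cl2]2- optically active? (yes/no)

A square has two trans pairs of vertices; adjacent vertices are cis.
Working through the distinct placements yields 2 geometric isomers: NCS cis; NCS trans.
Each arrangement has an internal mirror plane or centre of symmetry, so none is chiral.

no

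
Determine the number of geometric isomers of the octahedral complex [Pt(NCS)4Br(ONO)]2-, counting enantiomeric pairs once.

An octahedron has six vertices in three trans pairs; every non-trans pair is cis.
Working through the distinct placements yields 2 geometric isomers: Br and ONO mutually cis; Br and ONO mutually trans.

2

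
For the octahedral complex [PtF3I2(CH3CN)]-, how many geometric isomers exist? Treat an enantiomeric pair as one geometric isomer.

An octahedron has six vertices in three trans pairs; every non-trans pair is cis.
Systematic placement gives 3 geometric isomers: F mer, I trans; F fac, I cis; F mer, I cis.

3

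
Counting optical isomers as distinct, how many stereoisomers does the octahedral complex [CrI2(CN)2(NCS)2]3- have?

In an octahedral complex each vertex has one trans partner and four cis neighbours.
Working through the distinct placements yields 5 geometric isomers: I trans, CN trans, NCS trans; I cis, CN trans, NCS cis; I cis, CN cis, NCS trans; I cis, CN cis, NCS cis (chiral); I trans, CN cis, NCS cis.
One of these lacks any improper symmetry element and so occurs as an enantiomeric pair, giving 5 + 1 = 6 stereoisomers in total.

6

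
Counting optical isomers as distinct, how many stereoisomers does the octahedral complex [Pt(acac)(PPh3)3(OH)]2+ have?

2

In an octahedral complex each vertex has one trans partner and four cis neighbours.
Each acac is bidentate and must span two cis positions.
Systematic placement gives 2 geometric isomers: PPh3 fac; PPh3 mer.
Each arrangement has an internal mirror plane or centre of symmetry, so none is chiral.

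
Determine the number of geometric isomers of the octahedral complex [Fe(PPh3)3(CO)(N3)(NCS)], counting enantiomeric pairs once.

4

In an octahedral complex each vertex has one trans partner and four cis neighbours.
Systematic placement gives 4 geometric isomers: PPh3 mer (3 arrangements); PPh3 fac (chiral).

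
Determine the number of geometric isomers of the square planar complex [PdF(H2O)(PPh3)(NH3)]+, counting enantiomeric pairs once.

There are 3 geometric isomers: (F/NH3 trans, H2O/PPh3 trans); (F/PPh3 trans, H2O/NH3 trans); (F/H2O trans, NH3/PPh3 trans).

3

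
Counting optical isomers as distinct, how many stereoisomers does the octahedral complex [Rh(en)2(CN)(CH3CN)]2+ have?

In an octahedral complex each vertex has one trans partner and four cis neighbours.
Each en is bidentate and must span two cis positions.
There are 2 geometric isomers: CN and CH3CN mutually trans; CN and CH3CN mutually cis (chiral).
One of these lacks any improper symmetry element and so occurs as an enantiomeric pair, giving 2 + 1 = 3 stereoisomers in total.

3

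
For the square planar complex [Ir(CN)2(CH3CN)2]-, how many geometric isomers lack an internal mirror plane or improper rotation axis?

In a square planar complex each vertex has one trans partner and two cis neighbours.
There are 2 geometric isomers: CN cis; CN trans.
Each arrangement has an internal mirror plane or centre of symmetry, so none is chiral.

0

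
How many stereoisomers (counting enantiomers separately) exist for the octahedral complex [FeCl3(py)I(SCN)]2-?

5

An octahedron has six vertices in three trans pairs; every non-trans pair is cis.
Systematic placement gives 4 geometric isomers: Cl mer (3 arrangements); Cl fac (chiral).
One of these lacks any improper symmetry element and so occurs as an enantiomeric pair, giving 4 + 1 = 5 stereoisomers in total.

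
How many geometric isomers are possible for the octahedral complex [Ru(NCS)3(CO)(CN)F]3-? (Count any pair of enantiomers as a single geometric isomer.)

4

An octahedron has six vertices in three trans pairs; every non-trans pair is cis.
There are 4 geometric isomers: NCS mer (3 arrangements); NCS fac (chiral).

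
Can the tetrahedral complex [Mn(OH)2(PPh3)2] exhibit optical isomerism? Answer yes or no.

All four vertices of a tetrahedron are equivalent and mutually adjacent, so cis/trans isomerism cannot arise.
Only one geometric arrangement is possible.

no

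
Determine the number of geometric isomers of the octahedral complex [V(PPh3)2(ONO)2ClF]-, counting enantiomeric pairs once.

In an octahedral complex each vertex has one trans partner and four cis neighbours.
There are 6 geometric isomers: PPh3 trans, ONO trans; PPh3 cis, ONO cis (3 arrangements, 2 chiral); PPh3 trans, ONO cis; PPh3 cis, ONO trans.

6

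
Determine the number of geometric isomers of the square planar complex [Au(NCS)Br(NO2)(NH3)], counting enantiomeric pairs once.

3

A square has two trans pairs of vertices; adjacent vertices are cis.
There are 3 geometric isomers: (Br/NH3 trans, NCS/NO2 trans); (Br/NO2 trans, NCS/NH3 trans); (Br/NCS trans, NH3/NO2 trans).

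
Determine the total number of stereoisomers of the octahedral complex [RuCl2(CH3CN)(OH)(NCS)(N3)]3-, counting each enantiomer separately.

15

Systematic enumeration (placing each ligand type in turn and discarding arrangements equivalent by rotation or reflection) gives 9 geometric isomers.
Of these, 6 lack any improper symmetry element and so occur as enantiomeric pairs, giving 9 + 6 = 15 stereoisomers in total.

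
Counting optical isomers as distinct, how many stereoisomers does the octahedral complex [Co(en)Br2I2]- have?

The six octahedral sites form three mutually perpendicular trans pairs.
Each en is bidentate and must span two cis positions.
Working through the distinct placements yields 3 geometric isomers: Br trans, I cis; Br cis, I cis (chiral); Br cis, I trans.
One of these lacks any improper symmetry element and so occurs as an enantiomeric pair, giving 3 + 1 = 4 stereoisomers in total.

4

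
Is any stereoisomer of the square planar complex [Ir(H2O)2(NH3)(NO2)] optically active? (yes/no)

A square has two trans pairs of vertices; adjacent vertices are cis.
Working through the distinct placements yields 2 geometric isomers: H2O cis; H2O trans.
Each arrangement has an internal mirror plane or centre of symmetry, so none is chiral.

no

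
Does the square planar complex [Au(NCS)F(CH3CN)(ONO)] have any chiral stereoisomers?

no

Working through the distinct placements yields 3 geometric isomers: (CH3CN/NCS trans, F/ONO trans); (CH3CN/ONO trans, F/NCS trans); (CH3CN/F trans, NCS/ONO trans).
Each arrangement has an internal mirror plane or centre of symmetry, so none is chiral.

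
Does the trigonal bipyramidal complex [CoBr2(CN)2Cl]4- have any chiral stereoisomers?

In a trigonal bipyramid the two axial positions differ from the three equatorial ones.
Exhaustive case analysis gives 5 geometric isomers.
One of these lacks any improper symmetry element and so occurs as an enantiomeric pair, giving 5 + 1 = 6 stereoisomers in total.

yes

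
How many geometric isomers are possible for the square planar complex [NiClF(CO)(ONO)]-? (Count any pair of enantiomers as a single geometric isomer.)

In a square planar complex each vertex has one trans partner and two cis neighbours.
Working through the distinct placements yields 3 geometric isomers: (CO/F trans, Cl/ONO trans); (CO/ONO trans, Cl/F trans); (CO/Cl trans, F/ONO trans).

3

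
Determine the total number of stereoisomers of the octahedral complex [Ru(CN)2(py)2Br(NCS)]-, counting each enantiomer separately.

8

The six octahedral sites form three mutually perpendicular trans pairs.
The distinct arrangements are (6 in all): CN cis, py trans; CN cis, py cis (3 arrangements, 2 chiral); CN trans, py trans; CN trans, py cis.
Of these, 2 lack any improper symmetry element and so occur as enantiomeric pairs, giving 6 + 2 = 8 stereoisomers in total.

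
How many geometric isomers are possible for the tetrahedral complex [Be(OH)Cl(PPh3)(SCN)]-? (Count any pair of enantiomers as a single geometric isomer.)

All four vertices of a tetrahedron are equivalent and mutually adjacent, so cis/trans isomerism cannot arise.
Only one geometric arrangement is possible; it has no improper symmetry element, so it exists as a pair of enantiomers (2 stereoisomers).

1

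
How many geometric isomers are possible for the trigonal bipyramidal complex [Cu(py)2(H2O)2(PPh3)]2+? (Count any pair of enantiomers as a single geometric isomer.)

5

A trigonal bipyramid has two axial and three equatorial sites, which are chemically inequivalent.
Placing the ligands in turn and identifying arrangements related by rotation or reflection leaves 5 distinct geometric isomers.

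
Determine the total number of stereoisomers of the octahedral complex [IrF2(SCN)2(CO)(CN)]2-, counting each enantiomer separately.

8

There are 6 geometric isomers: F trans, SCN trans; F cis, SCN cis (3 arrangements, 2 chiral); F cis, SCN trans; F trans, SCN cis.
Of these, 2 lack any improper symmetry element and so occur as enantiomeric pairs, giving 6 + 2 = 8 stereoisomers in total.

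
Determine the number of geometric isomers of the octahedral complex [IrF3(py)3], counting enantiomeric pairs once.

2

The distinct arrangements are (2 in all): F mer; F fac.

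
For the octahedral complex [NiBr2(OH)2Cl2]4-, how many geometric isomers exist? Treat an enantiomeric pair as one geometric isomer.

An octahedron has six vertices in three trans pairs; every non-trans pair is cis.
Working through the distinct placements yields 5 geometric isomers: Br trans, OH trans, Cl trans; Br trans, OH cis, Cl cis; Br cis, OH trans, Cl cis; Br cis, OH cis, Cl cis (chiral); Br cis, OH cis, Cl trans.

5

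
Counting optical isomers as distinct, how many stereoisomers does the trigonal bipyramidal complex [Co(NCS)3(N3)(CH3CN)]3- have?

In a trigonal bipyramid the two axial positions differ from the three equatorial ones.
Working through the distinct placements yields 4 geometric isomers: N3 axial, CH3CN axial; N3 equatorial, CH3CN axial; N3 axial, CH3CN equatorial; N3 equatorial, CH3CN equatorial.
Each arrangement has an internal mirror plane or centre of symmetry, so none is chiral.

4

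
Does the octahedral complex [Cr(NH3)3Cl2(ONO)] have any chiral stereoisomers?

no

The six octahedral sites form three mutually perpendicular trans pairs.
There are 3 geometric isomers: NH3 mer, Cl trans; NH3 fac, Cl cis; NH3 mer, Cl cis.
Each arrangement has an internal mirror plane or centre of symmetry, so none is chiral.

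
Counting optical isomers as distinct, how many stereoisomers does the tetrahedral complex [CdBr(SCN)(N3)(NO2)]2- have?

2

In a tetrahedral complex all four positions are equivalent and every pair of ligands is adjacent — there is no cis/trans distinction.
Only one geometric arrangement is possible; it has no improper symmetry element, so it exists as a pair of enantiomers (2 stereoisomers).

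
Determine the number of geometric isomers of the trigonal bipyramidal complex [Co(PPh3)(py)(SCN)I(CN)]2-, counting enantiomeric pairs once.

A trigonal bipyramid has two axial and three equatorial sites, which are chemically inequivalent.
Systematic enumeration (placing each ligand type in turn and discarding arrangements equivalent by rotation or reflection) gives 10 geometric isomers.

10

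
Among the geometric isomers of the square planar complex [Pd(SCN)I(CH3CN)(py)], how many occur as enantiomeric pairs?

The distinct arrangements are (3 in all): (CH3CN/SCN trans, I/py trans); (CH3CN/py trans, I/SCN trans); (CH3CN/I trans, SCN/py trans).
Each arrangement has an internal mirror plane or centre of symmetry, so none is chiral.

0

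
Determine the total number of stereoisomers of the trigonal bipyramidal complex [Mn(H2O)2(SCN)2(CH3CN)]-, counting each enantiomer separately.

6

A trigonal bipyramid has two axial and three equatorial sites, which are chemically inequivalent.
Placing the ligands in turn and identifying arrangements related by rotation or reflection leaves 5 distinct geometric isomers.
One of these lacks any improper symmetry element and so occurs as an enantiomeric pair, giving 5 + 1 = 6 stereoisomers in total.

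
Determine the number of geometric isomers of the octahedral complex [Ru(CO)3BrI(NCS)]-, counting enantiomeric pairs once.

4

The six octahedral sites form three mutually perpendicular trans pairs.
The distinct arrangements are (4 in all): CO mer (3 arrangements); CO fac (chiral).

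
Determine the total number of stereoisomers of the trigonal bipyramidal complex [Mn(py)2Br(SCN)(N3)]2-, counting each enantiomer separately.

Exhaustive case analysis gives 7 geometric isomers.
Of these, 3 lack any improper symmetry element and so occur as enantiomeric pairs, giving 7 + 3 = 10 stereoisomers in total.

10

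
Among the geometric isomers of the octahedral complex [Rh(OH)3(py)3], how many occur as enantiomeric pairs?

0

In an octahedral complex each vertex has one trans partner and four cis neighbours.
Systematic placement gives 2 geometric isomers: OH mer; OH fac.
Each arrangement has an internal mirror plane or centre of symmetry, so none is chiral.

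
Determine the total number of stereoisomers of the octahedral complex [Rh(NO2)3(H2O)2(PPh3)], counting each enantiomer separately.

In an octahedral complex each vertex has one trans partner and four cis neighbours.
There are 3 geometric isomers: NO2 mer, H2O trans; NO2 fac, H2O cis; NO2 mer, H2O cis.
Each arrangement has an internal mirror plane or centre of symmetry, so none is chiral.

3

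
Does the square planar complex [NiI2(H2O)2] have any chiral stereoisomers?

no

Working through the distinct placements yields 2 geometric isomers: I cis; I trans.
Each arrangement has an internal mirror plane or centre of symmetry, so none is chiral.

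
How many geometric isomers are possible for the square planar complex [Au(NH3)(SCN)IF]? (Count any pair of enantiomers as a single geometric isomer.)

A square has two trans pairs of vertices; adjacent vertices are cis.
The distinct arrangements are (3 in all): (F/NH3 trans, I/SCN trans); (F/SCN trans, I/NH3 trans); (F/I trans, NH3/SCN trans).

3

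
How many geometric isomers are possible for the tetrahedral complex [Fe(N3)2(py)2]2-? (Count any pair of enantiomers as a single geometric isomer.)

1

Only one geometric arrangement is possible.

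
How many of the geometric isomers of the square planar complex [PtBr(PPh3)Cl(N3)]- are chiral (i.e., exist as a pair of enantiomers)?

0

A square has two trans pairs of vertices; adjacent vertices are cis.
There are 3 geometric isomers: (Br/N3 trans, Cl/PPh3 trans); (Br/PPh3 trans, Cl/N3 trans); (Br/Cl trans, N3/PPh3 trans).
Each arrangement has an internal mirror plane or centre of symmetry, so none is chiral.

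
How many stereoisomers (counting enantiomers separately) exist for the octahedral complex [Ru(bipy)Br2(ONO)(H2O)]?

In an octahedral complex each vertex has one trans partner and four cis neighbours.
Each bipy is bidentate and must span two cis positions.
Working through the distinct placements yields 4 geometric isomers: Br trans; Br cis (3 arrangements, 2 chiral).
Of these, 2 lack any improper symmetry element and so occur as enantiomeric pairs, giving 4 + 2 = 6 stereoisomers in total.

6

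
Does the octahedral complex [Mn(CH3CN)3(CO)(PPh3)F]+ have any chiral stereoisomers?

The six octahedral sites form three mutually perpendicular trans pairs.
Systematic placement gives 4 geometric isomers: CH3CN mer (3 arrangements); CH3CN fac (chiral).
One of these lacks any improper symmetry element and so occurs as an enantiomeric pair, giving 4 + 1 = 5 stereoisomers in total.

yes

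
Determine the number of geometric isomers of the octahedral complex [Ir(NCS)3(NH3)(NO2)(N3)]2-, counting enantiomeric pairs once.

4

An octahedron has six vertices in three trans pairs; every non-trans pair is cis.
There are 4 geometric isomers: NCS mer (3 arrangements); NCS fac (chiral).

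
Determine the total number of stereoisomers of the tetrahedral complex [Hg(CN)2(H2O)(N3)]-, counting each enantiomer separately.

1

All four vertices of a tetrahedron are equivalent and mutually adjacent, so cis/trans isomerism cannot arise.
Only one geometric arrangement is possible.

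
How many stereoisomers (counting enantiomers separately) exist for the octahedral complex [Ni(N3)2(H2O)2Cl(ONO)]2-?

8

There are 6 geometric isomers: N3 cis, H2O cis (3 arrangements, 2 chiral); N3 trans, H2O cis; N3 cis, H2O trans; N3 trans, H2O trans.
Of these, 2 lack any improper symmetry element and so occur as enantiomeric pairs, giving 6 + 2 = 8 stereoisomers in total.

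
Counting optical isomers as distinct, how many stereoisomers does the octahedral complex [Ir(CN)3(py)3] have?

2

The six octahedral sites form three mutually perpendicular trans pairs.
Systematic placement gives 2 geometric isomers: CN mer; CN fac.
Each arrangement has an internal mirror plane or centre of symmetry, so none is chiral.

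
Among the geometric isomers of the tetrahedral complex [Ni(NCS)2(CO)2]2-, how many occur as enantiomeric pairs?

0

In a tetrahedral complex all four positions are equivalent and every pair of ligands is adjacent — there is no cis/trans distinction.
Only one geometric arrangement is possible.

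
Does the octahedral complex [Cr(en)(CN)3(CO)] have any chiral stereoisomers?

Each en is bidentate and must span two cis positions.
Systematic placement gives 2 geometric isomers: CN mer; CN fac.
Each arrangement has an internal mirror plane or centre of symmetry, so none is chiral.

no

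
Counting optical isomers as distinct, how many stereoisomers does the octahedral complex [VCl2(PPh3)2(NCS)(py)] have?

Working through the distinct placements yields 6 geometric isomers: Cl trans, PPh3 cis; Cl trans, PPh3 trans; Cl cis, PPh3 cis (3 arrangements, 2 chiral); Cl cis, PPh3 trans.
Of these, 2 lack any improper symmetry element and so occur as enantiomeric pairs, giving 6 + 2 = 8 stereoisomers in total.

8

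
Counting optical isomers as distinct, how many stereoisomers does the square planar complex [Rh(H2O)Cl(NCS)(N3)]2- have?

In a square planar complex each vertex has one trans partner and two cis neighbours.
Working through the distinct placements yields 3 geometric isomers: (Cl/N3 trans, H2O/NCS trans); (Cl/NCS trans, H2O/N3 trans); (Cl/H2O trans, N3/NCS trans).
Each arrangement has an internal mirror plane or centre of symmetry, so none is chiral.

3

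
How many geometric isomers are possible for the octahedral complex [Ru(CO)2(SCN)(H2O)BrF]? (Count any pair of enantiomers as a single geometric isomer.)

9

In an octahedral complex each vertex has one trans partner and four cis neighbours.
Placing the ligands in turn and identifying arrangements related by rotation or reflection leaves 9 distinct geometric isomers.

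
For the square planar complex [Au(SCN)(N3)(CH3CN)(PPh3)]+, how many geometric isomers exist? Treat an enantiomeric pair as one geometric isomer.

In a square planar complex each vertex has one trans partner and two cis neighbours.
There are 3 geometric isomers: (CH3CN/PPh3 trans, N3/SCN trans); (CH3CN/SCN trans, N3/PPh3 trans); (CH3CN/N3 trans, PPh3/SCN trans).

3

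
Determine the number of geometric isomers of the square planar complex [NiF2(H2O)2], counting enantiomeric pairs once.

2

A square has two trans pairs of vertices; adjacent vertices are cis.
The distinct arrangements are (2 in all): F cis; F trans.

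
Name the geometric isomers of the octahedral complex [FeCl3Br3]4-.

The distinct arrangements are (2 in all): Cl mer; Cl fac.

fac and mer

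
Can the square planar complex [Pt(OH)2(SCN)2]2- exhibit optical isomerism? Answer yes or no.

The distinct arrangements are (2 in all): OH cis; OH trans.
Each arrangement has an internal mirror plane or centre of symmetry, so none is chiral.

no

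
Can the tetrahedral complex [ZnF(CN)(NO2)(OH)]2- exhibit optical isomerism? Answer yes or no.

yes

In a tetrahedral complex all four positions are equivalent and every pair of ligands is adjacent — there is no cis/trans distinction.
Only one geometric arrangement is possible; it has no improper symmetry element, so it exists as a pair of enantiomers (2 stereoisomers).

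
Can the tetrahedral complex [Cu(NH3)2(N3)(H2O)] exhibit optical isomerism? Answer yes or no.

In a tetrahedral complex all four positions are equivalent and every pair of ligands is adjacent — there is no cis/trans distinction.
Only one geometric arrangement is possible.

no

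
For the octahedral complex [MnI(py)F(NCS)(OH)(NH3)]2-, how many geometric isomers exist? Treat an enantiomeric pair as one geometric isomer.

15

In an octahedral complex each vertex has one trans partner and four cis neighbours.
Systematic enumeration (placing each ligand type in turn and discarding arrangements equivalent by rotation or reflection) gives 15 geometric isomers.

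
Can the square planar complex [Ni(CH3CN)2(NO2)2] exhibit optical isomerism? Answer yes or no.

no

In a square planar complex each vertex has one trans partner and two cis neighbours.
The distinct arrangements are (2 in all): CH3CN cis; CH3CN trans.
Each arrangement has an internal mirror plane or centre of symmetry, so none is chiral.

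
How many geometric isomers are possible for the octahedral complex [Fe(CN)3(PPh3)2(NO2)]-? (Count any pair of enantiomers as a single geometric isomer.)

3

The six octahedral sites form three mutually perpendicular trans pairs.
There are 3 geometric isomers: CN mer, PPh3 trans; CN mer, PPh3 cis; CN fac, PPh3 cis.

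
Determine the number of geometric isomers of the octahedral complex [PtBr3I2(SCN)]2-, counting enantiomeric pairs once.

In an octahedral complex each vertex has one trans partner and four cis neighbours.
Systematic placement gives 3 geometric isomers: Br mer, I cis; Br mer, I trans; Br fac, I cis.

3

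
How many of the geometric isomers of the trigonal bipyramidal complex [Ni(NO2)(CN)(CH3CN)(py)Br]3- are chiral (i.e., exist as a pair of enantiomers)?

In a trigonal bipyramid the two axial positions differ from the three equatorial ones.
Placing the ligands in turn and identifying arrangements related by rotation or reflection leaves 10 distinct geometric isomers.
Of these, 10 lack any improper symmetry element and so occur as enantiomeric pairs, giving 10 + 10 = 20 stereoisomers in total.

10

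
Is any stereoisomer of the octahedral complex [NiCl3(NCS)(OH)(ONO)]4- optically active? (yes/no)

yes

The six octahedral sites form three mutually perpendicular trans pairs.
The distinct arrangements are (4 in all): Cl mer (3 arrangements); Cl fac (chiral).
One of these lacks any improper symmetry element and so occurs as an enantiomeric pair, giving 4 + 1 = 5 stereoisomers in total.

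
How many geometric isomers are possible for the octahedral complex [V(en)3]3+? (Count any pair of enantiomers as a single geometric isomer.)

An octahedron has six vertices in three trans pairs; every non-trans pair is cis.
Each en is bidentate and must span two cis positions.
Only one geometric arrangement is possible; it has no improper symmetry element, so it exists as a pair of enantiomers (2 stereoisomers).

1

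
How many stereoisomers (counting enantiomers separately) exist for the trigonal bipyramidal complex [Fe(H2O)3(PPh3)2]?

Working through the distinct placements yields 3 geometric isomers: PPh3 both equatorial; PPh3 one axial, one equatorial; PPh3 both axial.
Each arrangement has an internal mirror plane or centre of symmetry, so none is chiral.

3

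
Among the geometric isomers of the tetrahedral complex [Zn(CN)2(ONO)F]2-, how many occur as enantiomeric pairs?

0

Only one geometric arrangement is possible.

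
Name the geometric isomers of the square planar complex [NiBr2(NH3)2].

A square has two trans pairs of vertices; adjacent vertices are cis.
The distinct arrangements are (2 in all): Br cis; Br trans.

cis and trans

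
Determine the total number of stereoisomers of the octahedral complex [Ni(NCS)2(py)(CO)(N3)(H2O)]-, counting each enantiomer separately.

In an octahedral complex each vertex has one trans partner and four cis neighbours.
Placing the ligands in turn and identifying arrangements related by rotation or reflection leaves 9 distinct geometric isomers.
Of these, 6 lack any improper symmetry element and so occur as enantiomeric pairs, giving 9 + 6 = 15 stereoisomers in total.

15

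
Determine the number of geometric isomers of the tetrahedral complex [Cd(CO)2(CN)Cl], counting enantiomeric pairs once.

In a tetrahedral complex all four positions are equivalent and every pair of ligands is adjacent — there is no cis/trans distinction.
Only one geometric arrangement is possible.

1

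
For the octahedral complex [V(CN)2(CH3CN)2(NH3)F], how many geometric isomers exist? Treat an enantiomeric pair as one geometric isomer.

Systematic placement gives 6 geometric isomers: CN trans, CH3CN trans; CN cis, CH3CN trans; CN cis, CH3CN cis (3 arrangements, 2 chiral); CN trans, CH3CN cis.

6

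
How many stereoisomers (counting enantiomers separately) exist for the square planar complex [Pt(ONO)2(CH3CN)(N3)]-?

Systematic placement gives 2 geometric isomers: ONO cis; ONO trans.
Each arrangement has an internal mirror plane or centre of symmetry, so none is chiral.

2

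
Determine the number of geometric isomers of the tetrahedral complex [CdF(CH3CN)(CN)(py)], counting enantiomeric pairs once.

1

In a tetrahedral complex all four positions are equivalent and every pair of ligands is adjacent — there is no cis/trans distinction.
Only one geometric arrangement is possible; it has no improper symmetry element, so it exists as a pair of enantiomers (2 stereoisomers).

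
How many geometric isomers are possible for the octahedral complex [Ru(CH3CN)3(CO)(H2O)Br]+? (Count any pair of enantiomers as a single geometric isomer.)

4

The six octahedral sites form three mutually perpendicular trans pairs.
Systematic placement gives 4 geometric isomers: CH3CN mer (3 arrangements); CH3CN fac (chiral).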